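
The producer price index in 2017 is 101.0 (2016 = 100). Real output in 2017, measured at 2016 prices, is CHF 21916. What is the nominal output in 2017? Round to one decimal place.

22135.2

Nominal = Real × (Index/100) = 21916 × (101.0/100)
        = 21916 × 1.010 = 22135.1600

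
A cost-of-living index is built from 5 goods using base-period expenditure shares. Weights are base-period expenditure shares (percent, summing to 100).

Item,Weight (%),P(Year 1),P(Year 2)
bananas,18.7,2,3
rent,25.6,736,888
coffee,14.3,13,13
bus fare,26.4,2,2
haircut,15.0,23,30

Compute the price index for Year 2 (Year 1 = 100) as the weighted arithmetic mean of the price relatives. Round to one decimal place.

bananas: 18.7 × (3/2) = 18.7 × 1.500000 = 28.0500
rent: 25.6 × (888/736) = 25.6 × 1.206522 = 30.8870
coffee: 14.3 × (13/13) = 14.3 × 1.000000 = 14.3000
bus fare: 26.4 × (2/2) = 26.4 × 1.000000 = 26.4000
haircut: 15.0 × (30/23) = 15.0 × 1.304348 = 19.5652
Index = Σ wᵢ·(p₁ᵢ/p₀ᵢ) = 28.0500 + 30.8870 + 14.3000 + 26.4000 + 19.5652 = 119.2022

119.2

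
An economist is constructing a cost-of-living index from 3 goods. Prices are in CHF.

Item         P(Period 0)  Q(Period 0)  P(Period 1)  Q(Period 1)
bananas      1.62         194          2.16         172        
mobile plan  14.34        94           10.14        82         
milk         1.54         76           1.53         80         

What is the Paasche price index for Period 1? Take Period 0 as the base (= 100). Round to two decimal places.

Paasche price index uses current-period quantities as weights.
ΣP(Period 1)·Q(Period 1) = 2.16×172 + 10.14×82 + 1.53×80 = 371.52 + 831.48 + 122.4 = 1325.4
ΣP(Period 0)·Q(Period 1) = 1.62×172 + 14.34×82 + 1.54×80 = 278.64 + 1175.88 + 123.2 = 1577.72
Index = 1325.4 / 1577.72 × 100 = 84.0073

84.01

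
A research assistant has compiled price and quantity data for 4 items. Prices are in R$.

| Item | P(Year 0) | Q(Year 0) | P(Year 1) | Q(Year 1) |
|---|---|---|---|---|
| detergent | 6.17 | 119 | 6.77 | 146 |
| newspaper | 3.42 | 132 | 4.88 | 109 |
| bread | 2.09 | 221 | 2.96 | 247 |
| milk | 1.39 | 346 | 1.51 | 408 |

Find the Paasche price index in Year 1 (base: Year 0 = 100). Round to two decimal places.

Paasche price index uses current-period quantities as weights.
ΣP(Year 1)·Q(Year 1) = 6.77×146 + 4.88×109 + 2.96×247 + 1.51×408 = 988.42 + 531.92 + 731.12 + 616.08 = 2867.54
ΣP(Year 0)·Q(Year 1) = 6.17×146 + 3.42×109 + 2.09×247 + 1.39×408 = 900.82 + 372.78 + 516.23 + 567.12 = 2356.95
Index = 2867.54 / 2356.95 × 100 = 121.6632

121.66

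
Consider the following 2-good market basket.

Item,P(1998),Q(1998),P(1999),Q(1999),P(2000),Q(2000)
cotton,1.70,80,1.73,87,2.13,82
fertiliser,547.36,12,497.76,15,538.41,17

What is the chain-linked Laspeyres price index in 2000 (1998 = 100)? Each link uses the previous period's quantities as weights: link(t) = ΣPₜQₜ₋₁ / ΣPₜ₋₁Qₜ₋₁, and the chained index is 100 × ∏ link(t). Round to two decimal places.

98.87

Link 1998→1999:
ΣP(1999)Q(1998) = 1.73×80 + 497.76×12 = 138.4 + 5973.12 = 6111.52
ΣP(1998)Q(1998) = 1.70×80 + 547.36×12 = 136 + 6568.32 = 6704.32
link = 6111.52/6704.32 = 0.911579
Link 1999→2000:
ΣP(2000)Q(1999) = 2.13×87 + 538.41×15 = 185.31 + 8076.15 = 8261.46
ΣP(1999)Q(1999) = 1.73×87 + 497.76×15 = 150.51 + 7466.4 = 7616.91
link = 8261.46/7616.91 = 1.084621
Chained index = 100 × 0.911579 × 1.084621 = 98.8718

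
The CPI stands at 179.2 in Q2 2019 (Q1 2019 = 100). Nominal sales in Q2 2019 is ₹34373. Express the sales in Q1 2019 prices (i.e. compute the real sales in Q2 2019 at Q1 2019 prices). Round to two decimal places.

Real = Nominal ÷ (Index/100) = 34373 ÷ (179.2/100)
     = 34373 ÷ 1.792 = 19181.3616

19181.36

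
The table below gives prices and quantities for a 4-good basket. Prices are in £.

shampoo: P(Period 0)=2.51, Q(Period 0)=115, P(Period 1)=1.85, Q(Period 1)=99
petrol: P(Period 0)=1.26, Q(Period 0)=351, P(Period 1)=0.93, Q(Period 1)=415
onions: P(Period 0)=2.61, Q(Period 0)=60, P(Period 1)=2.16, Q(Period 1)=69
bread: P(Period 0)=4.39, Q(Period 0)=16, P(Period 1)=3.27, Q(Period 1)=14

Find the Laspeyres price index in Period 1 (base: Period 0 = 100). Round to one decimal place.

Laspeyres price index uses base-period quantities as weights.
ΣP(Period 1)·Q(Period 0) = 1.85×115 + 0.93×351 + 2.16×60 + 3.27×16 = 212.75 + 326.43 + 129.6 + 52.32 = 721.1
ΣP(Period 0)·Q(Period 0) = 2.51×115 + 1.26×351 + 2.61×60 + 4.39×16 = 288.65 + 442.26 + 156.6 + 70.24 = 957.75
Index = 721.1 / 957.75 × 100 = 75.2910

75.3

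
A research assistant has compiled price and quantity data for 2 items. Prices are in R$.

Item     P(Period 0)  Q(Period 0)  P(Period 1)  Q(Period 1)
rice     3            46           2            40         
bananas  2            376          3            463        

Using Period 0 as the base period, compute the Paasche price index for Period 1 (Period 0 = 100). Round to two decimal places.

Paasche price index uses current-period quantities as weights.
ΣP(Period 1)·Q(Period 1) = 2×40 + 3×463 = 80 + 1389 = 1469
ΣP(Period 0)·Q(Period 1) = 3×40 + 2×463 = 120 + 926 = 1046
Index = 1469 / 1046 × 100 = 140.4398

140.44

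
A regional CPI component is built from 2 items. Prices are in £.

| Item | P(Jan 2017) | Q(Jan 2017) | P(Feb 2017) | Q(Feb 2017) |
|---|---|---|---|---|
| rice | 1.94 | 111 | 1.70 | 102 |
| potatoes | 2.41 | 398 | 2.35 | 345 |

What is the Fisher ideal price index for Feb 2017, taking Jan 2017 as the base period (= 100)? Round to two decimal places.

95.65

Laspeyres component (base-period weights):
ΣP(Feb 2017)Q(Jan 2017) = 1.70×111 + 2.35×398 = 188.7 + 935.3 = 1124
ΣP(Jan 2017)Q(Jan 2017) = 1.94×111 + 2.41×398 = 215.34 + 959.18 = 1174.52
L = 1124 / 1174.52 × 100 = 95.6987
Paasche component (current-period weights):
ΣP(Feb 2017)Q(Feb 2017) = 1.70×102 + 2.35×345 = 173.4 + 810.75 = 984.15
ΣP(Jan 2017)Q(Feb 2017) = 1.94×102 + 2.41×345 = 197.88 + 831.45 = 1029.33
P = 984.15 / 1029.33 × 100 = 95.6107
Fisher = √(L × P) = √(95.6987 × 95.6107) = 95.6547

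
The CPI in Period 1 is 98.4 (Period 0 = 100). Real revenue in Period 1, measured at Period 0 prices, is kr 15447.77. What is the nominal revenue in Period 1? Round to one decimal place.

Nominal = Real × (Index/100) = 15447.77 × (98.4/100)
        = 15447.77 × 0.984 = 15200.6057

15200.6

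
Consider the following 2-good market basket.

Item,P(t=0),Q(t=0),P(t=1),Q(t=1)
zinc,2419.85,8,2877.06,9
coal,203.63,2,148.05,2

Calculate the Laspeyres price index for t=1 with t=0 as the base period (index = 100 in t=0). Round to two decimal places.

117.94

Laspeyres price index uses base-period quantities as weights.
ΣP(t=1)·Q(t=0) = 2877.06×8 + 148.05×2 = 23016.48 + 296.1 = 23312.58
ΣP(t=0)·Q(t=0) = 2419.85×8 + 203.63×2 = 19358.8 + 407.26 = 19766.06
Index = 23312.58 / 19766.06 × 100 = 117.9425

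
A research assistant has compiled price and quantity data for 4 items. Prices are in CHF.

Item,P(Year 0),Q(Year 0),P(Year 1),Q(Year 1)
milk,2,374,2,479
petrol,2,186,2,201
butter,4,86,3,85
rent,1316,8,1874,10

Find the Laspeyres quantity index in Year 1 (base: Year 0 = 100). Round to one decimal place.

123.9

Laspeyres quantity index uses base-period prices as weights.
ΣP(Year 0)·Q(Year 1) = 2×479 + 2×201 + 4×85 + 1316×10 = 958 + 402 + 340 + 13160 = 14860
ΣP(Year 0)·Q(Year 0) = 2×374 + 2×186 + 4×86 + 1316×8 = 748 + 372 + 344 + 10528 = 11992
Index = 14860 / 11992 × 100 = 123.9159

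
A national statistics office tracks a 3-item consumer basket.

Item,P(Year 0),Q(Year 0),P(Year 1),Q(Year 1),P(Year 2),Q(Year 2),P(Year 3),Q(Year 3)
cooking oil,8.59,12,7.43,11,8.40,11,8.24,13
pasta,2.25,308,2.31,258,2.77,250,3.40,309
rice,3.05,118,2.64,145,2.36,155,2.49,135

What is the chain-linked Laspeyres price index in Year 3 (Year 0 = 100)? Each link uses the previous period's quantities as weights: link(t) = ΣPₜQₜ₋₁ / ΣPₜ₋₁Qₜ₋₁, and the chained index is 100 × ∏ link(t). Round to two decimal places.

120.20

Link Year 0→Year 1:
ΣP(Year 1)Q(Year 0) = 7.43×12 + 2.31×308 + 2.64×118 = 89.16 + 711.48 + 311.52 = 1112.16
ΣP(Year 0)Q(Year 0) = 8.59×12 + 2.25×308 + 3.05×118 = 103.08 + 693 + 359.9 = 1155.98
link = 1112.16/1155.98 = 0.962093
Link Year 1→Year 2:
ΣP(Year 2)Q(Year 1) = 8.40×11 + 2.77×258 + 2.36×145 = 92.4 + 714.66 + 342.2 = 1149.26
ΣP(Year 1)Q(Year 1) = 7.43×11 + 2.31×258 + 2.64×145 = 81.73 + 595.98 + 382.8 = 1060.51
link = 1149.26/1060.51 = 1.083686
Link Year 2→Year 3:
ΣP(Year 3)Q(Year 2) = 8.24×11 + 3.40×250 + 2.49×155 = 90.64 + 850 + 385.95 = 1326.59
ΣP(Year 2)Q(Year 2) = 8.40×11 + 2.77×250 + 2.36×155 = 92.4 + 692.5 + 365.8 = 1150.7
link = 1326.59/1150.7 = 1.152855
Chained index = 100 × 0.962093 × 1.083686 × 1.152855 = 120.1974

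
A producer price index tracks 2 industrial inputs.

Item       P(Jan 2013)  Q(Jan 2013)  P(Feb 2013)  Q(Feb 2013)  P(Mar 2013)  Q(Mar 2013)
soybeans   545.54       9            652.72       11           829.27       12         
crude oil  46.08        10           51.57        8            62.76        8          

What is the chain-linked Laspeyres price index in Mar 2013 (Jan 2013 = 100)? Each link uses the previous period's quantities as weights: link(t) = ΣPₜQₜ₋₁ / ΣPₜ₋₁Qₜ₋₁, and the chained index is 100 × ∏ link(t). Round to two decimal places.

Link Jan 2013→Feb 2013:
ΣP(Feb 2013)Q(Jan 2013) = 652.72×9 + 51.57×10 = 5874.48 + 515.7 = 6390.18
ΣP(Jan 2013)Q(Jan 2013) = 545.54×9 + 46.08×10 = 4909.86 + 460.8 = 5370.66
link = 6390.18/5370.66 = 1.189831
Link Feb 2013→Mar 2013:
ΣP(Mar 2013)Q(Feb 2013) = 829.27×11 + 62.76×8 = 9121.97 + 502.08 = 9624.05
ΣP(Feb 2013)Q(Feb 2013) = 652.72×11 + 51.57×8 = 7179.92 + 412.56 = 7592.48
link = 9624.05/7592.48 = 1.267577
Chained index = 100 × 1.189831 × 1.267577 = 150.8202

150.82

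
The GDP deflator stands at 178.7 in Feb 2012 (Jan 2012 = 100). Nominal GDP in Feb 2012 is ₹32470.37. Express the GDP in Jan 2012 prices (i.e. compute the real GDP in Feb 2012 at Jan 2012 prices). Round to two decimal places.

18170.32

Real = Nominal ÷ (Index/100) = 32470.37 ÷ (178.7/100)
     = 32470.37 ÷ 1.787 = 18170.3246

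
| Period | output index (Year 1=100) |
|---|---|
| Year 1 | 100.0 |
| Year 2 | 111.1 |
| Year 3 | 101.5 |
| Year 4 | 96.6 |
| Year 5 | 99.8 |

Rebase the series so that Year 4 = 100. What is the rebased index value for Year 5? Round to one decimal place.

103.3

Rebased(Year 5) = 99.8 / 96.6 × 100 = 103.3126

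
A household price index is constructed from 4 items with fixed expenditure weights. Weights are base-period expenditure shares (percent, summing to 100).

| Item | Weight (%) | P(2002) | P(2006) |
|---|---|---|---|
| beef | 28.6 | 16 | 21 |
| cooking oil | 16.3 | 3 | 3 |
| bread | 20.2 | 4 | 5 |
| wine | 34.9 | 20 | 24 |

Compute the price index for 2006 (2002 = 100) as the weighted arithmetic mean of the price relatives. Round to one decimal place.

121.0

beef: 28.6 × (21/16) = 28.6 × 1.312500 = 37.5375
cooking oil: 16.3 × (3/3) = 16.3 × 1.000000 = 16.3000
bread: 20.2 × (5/4) = 20.2 × 1.250000 = 25.2500
wine: 34.9 × (24/20) = 34.9 × 1.200000 = 41.8800
Index = Σ wᵢ·(p₁ᵢ/p₀ᵢ) = 37.5375 + 16.3000 + 25.2500 + 41.8800 = 120.9675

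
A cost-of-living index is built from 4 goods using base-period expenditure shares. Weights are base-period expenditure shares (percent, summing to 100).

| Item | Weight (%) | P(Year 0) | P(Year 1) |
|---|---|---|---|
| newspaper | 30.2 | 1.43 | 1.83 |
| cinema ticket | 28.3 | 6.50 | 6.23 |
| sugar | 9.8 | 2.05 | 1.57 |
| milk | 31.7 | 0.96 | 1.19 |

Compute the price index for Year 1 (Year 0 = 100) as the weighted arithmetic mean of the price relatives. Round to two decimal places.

112.57

newspaper: 30.2 × (1.83/1.43) = 30.2 × 1.279720 = 38.6476
cinema ticket: 28.3 × (6.23/6.50) = 28.3 × 0.958462 = 27.1245
sugar: 9.8 × (1.57/2.05) = 9.8 × 0.765854 = 7.5054
milk: 31.7 × (1.19/0.96) = 31.7 × 1.239583 = 39.2948
Index = Σ wᵢ·(p₁ᵢ/p₀ᵢ) = 38.6476 + 27.1245 + 7.5054 + 39.2948 = 112.5722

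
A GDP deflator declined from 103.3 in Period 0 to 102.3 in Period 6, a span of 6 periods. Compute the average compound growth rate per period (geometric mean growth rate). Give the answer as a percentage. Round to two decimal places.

-0.16%

Growth factor = (102.3/103.3)^(1/6) = (0.990319)^(1/6) = 0.998380
Growth rate = 0.998380 − 1 = -0.001620 = -0.1620%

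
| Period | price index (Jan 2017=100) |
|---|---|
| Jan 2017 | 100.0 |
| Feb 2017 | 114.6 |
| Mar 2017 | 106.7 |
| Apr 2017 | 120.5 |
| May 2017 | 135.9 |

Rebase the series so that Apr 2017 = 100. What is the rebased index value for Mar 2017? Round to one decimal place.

88.5

Rebased(Mar 2017) = 106.7 / 120.5 × 100 = 88.5477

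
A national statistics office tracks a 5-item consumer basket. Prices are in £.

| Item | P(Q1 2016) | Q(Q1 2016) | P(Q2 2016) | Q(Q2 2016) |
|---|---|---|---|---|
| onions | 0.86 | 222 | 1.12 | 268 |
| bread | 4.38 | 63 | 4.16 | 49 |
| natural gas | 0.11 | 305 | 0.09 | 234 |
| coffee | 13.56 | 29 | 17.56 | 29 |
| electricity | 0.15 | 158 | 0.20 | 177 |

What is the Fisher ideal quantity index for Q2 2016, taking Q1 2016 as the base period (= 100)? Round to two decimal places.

Laspeyres component (base-period weights):
ΣP(Q1 2016)Q(Q2 2016) = 0.86×268 + 4.38×49 + 0.11×234 + 13.56×29 + 0.15×177 = 230.48 + 214.62 + 25.74 + 393.24 + 26.55 = 890.63
ΣP(Q1 2016)Q(Q1 2016) = 0.86×222 + 4.38×63 + 0.11×305 + 13.56×29 + 0.15×158 = 190.92 + 275.94 + 33.55 + 393.24 + 23.7 = 917.35
L = 890.63 / 917.35 × 100 = 97.0873
Paasche component (current-period weights):
ΣP(Q2 2016)Q(Q2 2016) = 1.12×268 + 4.16×49 + 0.09×234 + 17.56×29 + 0.20×177 = 300.16 + 203.84 + 21.06 + 509.24 + 35.4 = 1069.7
ΣP(Q2 2016)Q(Q1 2016) = 1.12×222 + 4.16×63 + 0.09×305 + 17.56×29 + 0.20×158 = 248.64 + 262.08 + 27.45 + 509.24 + 31.6 = 1079.01
P = 1069.7 / 1079.01 × 100 = 99.1372
Fisher = √(L × P) = √(97.0873 × 99.1372) = 98.1069

98.11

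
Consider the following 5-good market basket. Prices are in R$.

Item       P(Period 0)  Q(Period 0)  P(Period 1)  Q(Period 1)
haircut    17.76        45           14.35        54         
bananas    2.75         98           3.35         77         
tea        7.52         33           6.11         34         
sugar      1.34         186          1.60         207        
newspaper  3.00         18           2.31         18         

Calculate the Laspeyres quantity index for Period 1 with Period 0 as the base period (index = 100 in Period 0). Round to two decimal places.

108.50

Laspeyres quantity index uses base-period prices as weights.
ΣP(Period 0)·Q(Period 1) = 17.76×54 + 2.75×77 + 7.52×34 + 1.34×207 + 3.00×18 = 959.04 + 211.75 + 255.68 + 277.38 + 54 = 1757.85
ΣP(Period 0)·Q(Period 0) = 17.76×45 + 2.75×98 + 7.52×33 + 1.34×186 + 3.00×18 = 799.2 + 269.5 + 248.16 + 249.24 + 54 = 1620.1
Index = 1757.85 / 1620.1 × 100 = 108.5026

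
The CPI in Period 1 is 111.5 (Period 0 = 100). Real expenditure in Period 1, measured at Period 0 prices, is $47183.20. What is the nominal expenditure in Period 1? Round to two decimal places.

52609.27

Nominal = Real × (Index/100) = 47183.20 × (111.5/100)
        = 47183.20 × 1.115 = 52609.2680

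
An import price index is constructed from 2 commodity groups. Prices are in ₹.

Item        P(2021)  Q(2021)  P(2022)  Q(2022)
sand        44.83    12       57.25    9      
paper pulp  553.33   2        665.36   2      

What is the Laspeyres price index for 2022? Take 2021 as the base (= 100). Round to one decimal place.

122.7

Laspeyres price index uses base-period quantities as weights.
ΣP(2022)·Q(2021) = 57.25×12 + 665.36×2 = 687 + 1330.72 = 2017.72
ΣP(2021)·Q(2021) = 44.83×12 + 553.33×2 = 537.96 + 1106.66 = 1644.62
Index = 2017.72 / 1644.62 × 100 = 122.6861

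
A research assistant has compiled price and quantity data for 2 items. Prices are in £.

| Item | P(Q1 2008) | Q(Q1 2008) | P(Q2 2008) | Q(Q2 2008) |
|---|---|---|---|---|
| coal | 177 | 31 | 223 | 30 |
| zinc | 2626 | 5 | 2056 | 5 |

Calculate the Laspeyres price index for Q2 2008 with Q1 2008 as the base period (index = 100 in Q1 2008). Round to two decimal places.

Laspeyres price index uses base-period quantities as weights.
ΣP(Q2 2008)·Q(Q1 2008) = 223×31 + 2056×5 = 6913 + 10280 = 17193
ΣP(Q1 2008)·Q(Q1 2008) = 177×31 + 2626×5 = 5487 + 13130 = 18617
Index = 17193 / 18617 × 100 = 92.3511

92.35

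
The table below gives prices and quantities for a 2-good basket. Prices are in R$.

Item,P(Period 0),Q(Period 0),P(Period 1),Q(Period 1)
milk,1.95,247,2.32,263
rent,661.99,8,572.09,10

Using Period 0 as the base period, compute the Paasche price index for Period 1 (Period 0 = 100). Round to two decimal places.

88.76

Paasche price index uses current-period quantities as weights.
ΣP(Period 1)·Q(Period 1) = 2.32×263 + 572.09×10 = 610.16 + 5720.9 = 6331.06
ΣP(Period 0)·Q(Period 1) = 1.95×263 + 661.99×10 = 512.85 + 6619.9 = 7132.75
Index = 6331.06 / 7132.75 × 100 = 88.7604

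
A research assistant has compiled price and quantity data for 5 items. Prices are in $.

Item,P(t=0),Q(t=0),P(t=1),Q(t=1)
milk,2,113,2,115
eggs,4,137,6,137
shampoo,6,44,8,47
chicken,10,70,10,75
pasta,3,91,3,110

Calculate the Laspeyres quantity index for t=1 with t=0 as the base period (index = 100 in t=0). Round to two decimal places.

106.41

Laspeyres quantity index uses base-period prices as weights.
ΣP(t=0)·Q(t=1) = 2×115 + 4×137 + 6×47 + 10×75 + 3×110 = 230 + 548 + 282 + 750 + 330 = 2140
ΣP(t=0)·Q(t=0) = 2×113 + 4×137 + 6×44 + 10×70 + 3×91 = 226 + 548 + 264 + 700 + 273 = 2011
Index = 2140 / 2011 × 100 = 106.4147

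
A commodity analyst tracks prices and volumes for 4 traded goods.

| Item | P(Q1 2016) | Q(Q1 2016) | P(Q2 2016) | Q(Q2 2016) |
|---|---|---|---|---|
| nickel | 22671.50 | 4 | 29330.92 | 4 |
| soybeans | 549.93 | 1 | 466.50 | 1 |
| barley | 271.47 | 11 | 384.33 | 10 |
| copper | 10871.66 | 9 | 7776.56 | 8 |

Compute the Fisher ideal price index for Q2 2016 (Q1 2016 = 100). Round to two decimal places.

Laspeyres component (base-period weights):
ΣP(Q2 2016)Q(Q1 2016) = 29330.92×4 + 466.50×1 + 384.33×11 + 7776.56×9 = 117323.68 + 466.5 + 4227.63 + 69989.04 = 192006.85
ΣP(Q1 2016)Q(Q1 2016) = 22671.50×4 + 549.93×1 + 271.47×11 + 10871.66×9 = 90686 + 549.93 + 2986.17 + 97844.94 = 192067.04
L = 192006.85 / 192067.04 × 100 = 99.9687
Paasche component (current-period weights):
ΣP(Q2 2016)Q(Q2 2016) = 29330.92×4 + 466.50×1 + 384.33×10 + 7776.56×8 = 117323.68 + 466.5 + 3843.3 + 62212.48 = 183845.96
ΣP(Q1 2016)Q(Q2 2016) = 22671.50×4 + 549.93×1 + 271.47×10 + 10871.66×8 = 90686 + 549.93 + 2714.7 + 86973.28 = 180923.91
P = 183845.96 / 180923.91 × 100 = 101.6151
Fisher = √(L × P) = √(99.9687 × 101.6151) = 100.7885

100.79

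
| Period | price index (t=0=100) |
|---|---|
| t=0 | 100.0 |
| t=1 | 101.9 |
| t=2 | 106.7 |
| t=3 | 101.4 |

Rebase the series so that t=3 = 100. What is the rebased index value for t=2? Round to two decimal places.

Rebased(t=2) = 106.7 / 101.4 × 100 = 105.2268

105.23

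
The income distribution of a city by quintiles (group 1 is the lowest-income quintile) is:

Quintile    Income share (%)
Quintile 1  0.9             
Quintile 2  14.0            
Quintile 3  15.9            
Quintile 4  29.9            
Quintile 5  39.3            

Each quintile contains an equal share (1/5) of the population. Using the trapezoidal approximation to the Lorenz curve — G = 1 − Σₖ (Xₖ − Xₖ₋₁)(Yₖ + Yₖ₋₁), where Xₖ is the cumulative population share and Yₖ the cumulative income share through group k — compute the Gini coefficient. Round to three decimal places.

Cumulative income shares Yₖ: 0.0090, 0.1490, 0.3080, 0.6070, 1.0000
Σ (Xₖ−Xₖ₋₁)(Yₖ+Yₖ₋₁) = (1/5)(0.0090+0.0000) + (1/5)(0.1490+0.0090) + (1/5)(0.3080+0.1490) + (1/5)(0.6070+0.3080) + (1/5)(1.0000+0.6070)
  = 0.0018 + 0.0316 + 0.0914 + 0.1830 + 0.3214 = 0.6292
G = 1 − 0.6292 = 0.3708

0.371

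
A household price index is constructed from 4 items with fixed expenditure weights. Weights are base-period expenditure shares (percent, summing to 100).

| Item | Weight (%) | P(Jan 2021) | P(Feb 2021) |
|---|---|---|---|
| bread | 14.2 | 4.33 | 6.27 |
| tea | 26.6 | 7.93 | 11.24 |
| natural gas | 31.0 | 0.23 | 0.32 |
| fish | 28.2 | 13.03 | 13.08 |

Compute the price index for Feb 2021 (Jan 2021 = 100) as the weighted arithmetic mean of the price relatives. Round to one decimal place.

bread: 14.2 × (6.27/4.33) = 14.2 × 1.448037 = 20.5621
tea: 26.6 × (11.24/7.93) = 26.6 × 1.417402 = 37.7029
natural gas: 31.0 × (0.32/0.23) = 31.0 × 1.391304 = 43.1304
fish: 28.2 × (13.08/13.03) = 28.2 × 1.003837 = 28.3082
Index = Σ wᵢ·(p₁ᵢ/p₀ᵢ) = 20.5621 + 37.7029 + 43.1304 + 28.3082 = 129.7037

129.7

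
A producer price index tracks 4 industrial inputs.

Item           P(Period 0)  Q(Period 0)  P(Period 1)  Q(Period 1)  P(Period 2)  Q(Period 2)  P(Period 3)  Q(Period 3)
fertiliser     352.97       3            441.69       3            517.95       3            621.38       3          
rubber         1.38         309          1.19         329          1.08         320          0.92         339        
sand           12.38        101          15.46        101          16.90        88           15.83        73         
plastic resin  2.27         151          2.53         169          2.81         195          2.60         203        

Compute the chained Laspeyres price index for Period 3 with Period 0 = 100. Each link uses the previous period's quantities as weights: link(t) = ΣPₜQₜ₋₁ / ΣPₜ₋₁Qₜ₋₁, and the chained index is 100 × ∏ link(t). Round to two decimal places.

Link Period 0→Period 1:
ΣP(Period 1)Q(Period 0) = 441.69×3 + 1.19×309 + 15.46×101 + 2.53×151 = 1325.07 + 367.71 + 1561.46 + 382.03 = 3636.27
ΣP(Period 0)Q(Period 0) = 352.97×3 + 1.38×309 + 12.38×101 + 2.27×151 = 1058.91 + 426.42 + 1250.38 + 342.77 = 3078.48
link = 3636.27/3078.48 = 1.181190
Link Period 1→Period 2:
ΣP(Period 2)Q(Period 1) = 517.95×3 + 1.08×329 + 16.90×101 + 2.81×169 = 1553.85 + 355.32 + 1706.9 + 474.89 = 4090.96
ΣP(Period 1)Q(Period 1) = 441.69×3 + 1.19×329 + 15.46×101 + 2.53×169 = 1325.07 + 391.51 + 1561.46 + 427.57 = 3705.61
link = 4090.96/3705.61 = 1.103991
Link Period 2→Period 3:
ΣP(Period 3)Q(Period 2) = 621.38×3 + 0.92×320 + 15.83×88 + 2.60×195 = 1864.14 + 294.4 + 1393.04 + 507 = 4058.58
ΣP(Period 2)Q(Period 2) = 517.95×3 + 1.08×320 + 16.90×88 + 2.81×195 = 1553.85 + 345.6 + 1487.2 + 547.95 = 3934.6
link = 4058.58/3934.6 = 1.031510
Chained index = 100 × 1.181190 × 1.103991 × 1.031510 = 134.5113

134.51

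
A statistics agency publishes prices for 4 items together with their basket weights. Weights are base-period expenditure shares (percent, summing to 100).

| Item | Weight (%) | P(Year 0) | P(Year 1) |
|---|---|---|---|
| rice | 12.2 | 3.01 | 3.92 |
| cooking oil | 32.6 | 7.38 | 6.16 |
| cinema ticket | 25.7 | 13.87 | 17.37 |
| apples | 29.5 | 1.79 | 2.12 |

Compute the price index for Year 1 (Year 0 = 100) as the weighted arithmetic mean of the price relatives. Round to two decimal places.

rice: 12.2 × (3.92/3.01) = 12.2 × 1.302326 = 15.8884
cooking oil: 32.6 × (6.16/7.38) = 32.6 × 0.834688 = 27.2108
cinema ticket: 25.7 × (17.37/13.87) = 25.7 × 1.252343 = 32.1852
apples: 29.5 × (2.12/1.79) = 29.5 × 1.184358 = 34.9385
Index = Σ wᵢ·(p₁ᵢ/p₀ᵢ) = 15.8884 + 27.2108 + 32.1852 + 34.9385 = 110.2230

110.22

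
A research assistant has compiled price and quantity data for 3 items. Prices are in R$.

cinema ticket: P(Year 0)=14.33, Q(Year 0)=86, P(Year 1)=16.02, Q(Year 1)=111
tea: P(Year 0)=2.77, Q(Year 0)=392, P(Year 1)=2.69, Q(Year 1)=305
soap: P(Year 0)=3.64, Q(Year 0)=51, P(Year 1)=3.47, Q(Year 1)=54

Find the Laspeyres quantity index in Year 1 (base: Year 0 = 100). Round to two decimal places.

105.12

Laspeyres quantity index uses base-period prices as weights.
ΣP(Year 0)·Q(Year 1) = 14.33×111 + 2.77×305 + 3.64×54 = 1590.63 + 844.85 + 196.56 = 2632.04
ΣP(Year 0)·Q(Year 0) = 14.33×86 + 2.77×392 + 3.64×51 = 1232.38 + 1085.84 + 185.64 = 2503.86
Index = 2632.04 / 2503.86 × 100 = 105.1193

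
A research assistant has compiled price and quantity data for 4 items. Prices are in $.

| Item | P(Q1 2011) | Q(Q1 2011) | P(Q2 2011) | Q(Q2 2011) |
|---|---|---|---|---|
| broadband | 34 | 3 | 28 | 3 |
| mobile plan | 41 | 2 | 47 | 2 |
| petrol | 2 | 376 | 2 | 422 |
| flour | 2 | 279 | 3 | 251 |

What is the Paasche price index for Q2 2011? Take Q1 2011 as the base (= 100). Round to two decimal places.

116.01

Paasche price index uses current-period quantities as weights.
ΣP(Q2 2011)·Q(Q2 2011) = 28×3 + 47×2 + 2×422 + 3×251 = 84 + 94 + 844 + 753 = 1775
ΣP(Q1 2011)·Q(Q2 2011) = 34×3 + 41×2 + 2×422 + 2×251 = 102 + 82 + 844 + 502 = 1530
Index = 1775 / 1530 × 100 = 116.0131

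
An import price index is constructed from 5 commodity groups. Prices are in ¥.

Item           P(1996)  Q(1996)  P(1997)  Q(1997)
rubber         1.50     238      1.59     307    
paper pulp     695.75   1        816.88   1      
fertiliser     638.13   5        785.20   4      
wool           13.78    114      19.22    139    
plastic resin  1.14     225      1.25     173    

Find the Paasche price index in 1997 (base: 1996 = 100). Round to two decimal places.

Paasche price index uses current-period quantities as weights.
ΣP(1997)·Q(1997) = 1.59×307 + 816.88×1 + 785.20×4 + 19.22×139 + 1.25×173 = 488.13 + 816.88 + 3140.8 + 2671.58 + 216.25 = 7333.64
ΣP(1996)·Q(1997) = 1.50×307 + 695.75×1 + 638.13×4 + 13.78×139 + 1.14×173 = 460.5 + 695.75 + 2552.52 + 1915.42 + 197.22 = 5821.41
Index = 7333.64 / 5821.41 × 100 = 125.9770

125.98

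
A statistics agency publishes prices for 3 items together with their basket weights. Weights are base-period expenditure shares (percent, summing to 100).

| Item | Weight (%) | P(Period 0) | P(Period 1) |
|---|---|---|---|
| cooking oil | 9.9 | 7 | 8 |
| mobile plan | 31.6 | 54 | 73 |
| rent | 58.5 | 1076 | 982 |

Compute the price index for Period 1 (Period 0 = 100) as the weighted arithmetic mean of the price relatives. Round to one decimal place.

107.4

cooking oil: 9.9 × (8/7) = 9.9 × 1.142857 = 11.3143
mobile plan: 31.6 × (73/54) = 31.6 × 1.351852 = 42.7185
rent: 58.5 × (982/1076) = 58.5 × 0.912639 = 53.3894
Index = Σ wᵢ·(p₁ᵢ/p₀ᵢ) = 11.3143 + 42.7185 + 53.3894 = 107.4222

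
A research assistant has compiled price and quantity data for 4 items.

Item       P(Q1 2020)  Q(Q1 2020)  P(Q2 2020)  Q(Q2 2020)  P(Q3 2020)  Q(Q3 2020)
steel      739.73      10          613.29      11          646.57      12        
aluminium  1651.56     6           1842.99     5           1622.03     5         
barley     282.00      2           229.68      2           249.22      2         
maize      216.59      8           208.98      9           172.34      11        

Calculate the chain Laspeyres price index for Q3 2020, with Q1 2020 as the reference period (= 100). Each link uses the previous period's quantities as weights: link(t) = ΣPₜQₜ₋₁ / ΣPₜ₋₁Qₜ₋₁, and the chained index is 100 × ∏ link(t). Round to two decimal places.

93.02

Link Q1 2020→Q2 2020:
ΣP(Q2 2020)Q(Q1 2020) = 613.29×10 + 1842.99×6 + 229.68×2 + 208.98×8 = 6132.9 + 11057.94 + 459.36 + 1671.84 = 19322.04
ΣP(Q1 2020)Q(Q1 2020) = 739.73×10 + 1651.56×6 + 282.00×2 + 216.59×8 = 7397.3 + 9909.36 + 564 + 1732.72 = 19603.38
link = 19322.04/19603.38 = 0.985648
Link Q2 2020→Q3 2020:
ΣP(Q3 2020)Q(Q2 2020) = 646.57×11 + 1622.03×5 + 249.22×2 + 172.34×9 = 7112.27 + 8110.15 + 498.44 + 1551.06 = 17271.92
ΣP(Q2 2020)Q(Q2 2020) = 613.29×11 + 1842.99×5 + 229.68×2 + 208.98×9 = 6746.19 + 9214.95 + 459.36 + 1880.82 = 18301.32
link = 17271.92/18301.32 = 0.943753
Chained index = 100 × 0.985648 × 0.943753 = 93.0208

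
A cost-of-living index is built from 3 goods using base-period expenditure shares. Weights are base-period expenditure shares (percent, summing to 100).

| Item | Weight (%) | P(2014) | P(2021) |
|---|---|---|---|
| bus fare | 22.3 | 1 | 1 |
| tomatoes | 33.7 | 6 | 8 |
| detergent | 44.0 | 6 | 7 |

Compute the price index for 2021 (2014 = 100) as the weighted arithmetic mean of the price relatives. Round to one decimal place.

bus fare: 22.3 × (1/1) = 22.3 × 1.000000 = 22.3000
tomatoes: 33.7 × (8/6) = 33.7 × 1.333333 = 44.9333
detergent: 44.0 × (7/6) = 44.0 × 1.166667 = 51.3333
Index = Σ wᵢ·(p₁ᵢ/p₀ᵢ) = 22.3000 + 44.9333 + 51.3333 = 118.5667

118.6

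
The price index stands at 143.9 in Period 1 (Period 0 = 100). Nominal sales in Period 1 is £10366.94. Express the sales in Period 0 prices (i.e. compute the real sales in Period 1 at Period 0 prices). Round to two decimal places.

7204.27

Real = Nominal ÷ (Index/100) = 10366.94 ÷ (143.9/100)
     = 10366.94 ÷ 1.439 = 7204.2669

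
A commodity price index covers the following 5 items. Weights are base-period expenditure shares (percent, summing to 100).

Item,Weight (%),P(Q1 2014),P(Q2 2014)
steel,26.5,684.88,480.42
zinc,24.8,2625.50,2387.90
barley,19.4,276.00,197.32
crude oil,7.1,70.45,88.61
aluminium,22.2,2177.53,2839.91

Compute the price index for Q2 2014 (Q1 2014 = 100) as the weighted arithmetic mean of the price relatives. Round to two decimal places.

steel: 26.5 × (480.42/684.88) = 26.5 × 0.701466 = 18.5888
zinc: 24.8 × (2387.90/2625.50) = 24.8 × 0.909503 = 22.5557
barley: 19.4 × (197.32/276.00) = 19.4 × 0.714928 = 13.8696
crude oil: 7.1 × (88.61/70.45) = 7.1 × 1.257771 = 8.9302
aluminium: 22.2 × (2839.91/2177.53) = 22.2 × 1.304189 = 28.9530
Index = Σ wᵢ·(p₁ᵢ/p₀ᵢ) = 18.5888 + 22.5557 + 13.8696 + 8.9302 + 28.9530 = 92.8973

92.90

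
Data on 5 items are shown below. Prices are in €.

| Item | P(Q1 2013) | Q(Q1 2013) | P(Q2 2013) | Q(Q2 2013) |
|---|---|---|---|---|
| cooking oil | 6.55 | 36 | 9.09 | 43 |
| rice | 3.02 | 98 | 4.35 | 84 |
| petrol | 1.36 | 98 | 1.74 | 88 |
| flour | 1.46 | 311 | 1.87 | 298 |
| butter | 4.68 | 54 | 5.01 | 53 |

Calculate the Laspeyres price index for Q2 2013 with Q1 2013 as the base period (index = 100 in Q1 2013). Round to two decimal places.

129.48

Laspeyres price index uses base-period quantities as weights.
ΣP(Q2 2013)·Q(Q1 2013) = 9.09×36 + 4.35×98 + 1.74×98 + 1.87×311 + 5.01×54 = 327.24 + 426.3 + 170.52 + 581.57 + 270.54 = 1776.17
ΣP(Q1 2013)·Q(Q1 2013) = 6.55×36 + 3.02×98 + 1.36×98 + 1.46×311 + 4.68×54 = 235.8 + 295.96 + 133.28 + 454.06 + 252.72 = 1371.82
Index = 1776.17 / 1371.82 × 100 = 129.4754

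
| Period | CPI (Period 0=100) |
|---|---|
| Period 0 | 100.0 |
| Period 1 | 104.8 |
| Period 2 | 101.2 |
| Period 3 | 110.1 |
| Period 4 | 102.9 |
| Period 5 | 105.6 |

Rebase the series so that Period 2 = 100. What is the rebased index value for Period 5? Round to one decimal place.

Rebased(Period 5) = 105.6 / 101.2 × 100 = 104.3478

104.3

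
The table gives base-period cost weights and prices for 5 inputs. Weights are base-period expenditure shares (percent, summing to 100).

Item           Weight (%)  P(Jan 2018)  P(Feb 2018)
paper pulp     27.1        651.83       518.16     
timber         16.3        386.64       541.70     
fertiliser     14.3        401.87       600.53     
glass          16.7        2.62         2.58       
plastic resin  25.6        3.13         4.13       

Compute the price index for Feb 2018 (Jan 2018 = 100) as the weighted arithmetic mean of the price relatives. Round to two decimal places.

paper pulp: 27.1 × (518.16/651.83) = 27.1 × 0.794931 = 21.5426
timber: 16.3 × (541.70/386.64) = 16.3 × 1.401045 = 22.8370
fertiliser: 14.3 × (600.53/401.87) = 14.3 × 1.494339 = 21.3690
glass: 16.7 × (2.58/2.62) = 16.7 × 0.984733 = 16.4450
plastic resin: 25.6 × (4.13/3.13) = 25.6 × 1.319489 = 33.7789
Index = Σ wᵢ·(p₁ᵢ/p₀ᵢ) = 21.5426 + 22.8370 + 21.3690 + 16.4450 + 33.7789 = 115.9727

115.97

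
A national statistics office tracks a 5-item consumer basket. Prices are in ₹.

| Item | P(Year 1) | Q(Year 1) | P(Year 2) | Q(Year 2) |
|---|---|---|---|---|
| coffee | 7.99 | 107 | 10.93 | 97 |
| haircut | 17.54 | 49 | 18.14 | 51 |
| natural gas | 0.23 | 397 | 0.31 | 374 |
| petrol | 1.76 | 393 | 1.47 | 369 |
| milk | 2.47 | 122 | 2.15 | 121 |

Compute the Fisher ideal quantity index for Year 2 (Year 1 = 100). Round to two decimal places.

96.36

Laspeyres component (base-period weights):
ΣP(Year 1)Q(Year 2) = 7.99×97 + 17.54×51 + 0.23×374 + 1.76×369 + 2.47×121 = 775.03 + 894.54 + 86.02 + 649.44 + 298.87 = 2703.9
ΣP(Year 1)Q(Year 1) = 7.99×107 + 17.54×49 + 0.23×397 + 1.76×393 + 2.47×122 = 854.93 + 859.46 + 91.31 + 691.68 + 301.34 = 2798.72
L = 2703.9 / 2798.72 × 100 = 96.6120
Paasche component (current-period weights):
ΣP(Year 2)Q(Year 2) = 10.93×97 + 18.14×51 + 0.31×374 + 1.47×369 + 2.15×121 = 1060.21 + 925.14 + 115.94 + 542.43 + 260.15 = 2903.87
ΣP(Year 2)Q(Year 1) = 10.93×107 + 18.14×49 + 0.31×397 + 1.47×393 + 2.15×122 = 1169.51 + 888.86 + 123.07 + 577.71 + 262.3 = 3021.45
P = 2903.87 / 3021.45 × 100 = 96.1085
Fisher = √(L × P) = √(96.6120 × 96.1085) = 96.3599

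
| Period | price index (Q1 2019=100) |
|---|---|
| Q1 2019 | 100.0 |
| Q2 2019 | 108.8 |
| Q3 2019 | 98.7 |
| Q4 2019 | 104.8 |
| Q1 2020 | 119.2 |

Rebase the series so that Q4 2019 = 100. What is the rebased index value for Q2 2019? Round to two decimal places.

103.82

Rebased(Q2 2019) = 108.8 / 104.8 × 100 = 103.8168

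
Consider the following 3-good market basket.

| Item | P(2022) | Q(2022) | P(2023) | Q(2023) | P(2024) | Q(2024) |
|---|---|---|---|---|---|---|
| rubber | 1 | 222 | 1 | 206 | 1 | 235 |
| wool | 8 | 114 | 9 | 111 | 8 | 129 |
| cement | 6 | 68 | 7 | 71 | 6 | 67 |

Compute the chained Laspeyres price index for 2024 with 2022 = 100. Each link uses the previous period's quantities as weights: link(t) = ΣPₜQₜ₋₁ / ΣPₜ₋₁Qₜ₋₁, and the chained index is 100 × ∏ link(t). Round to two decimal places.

99.85

Link 2022→2023:
ΣP(2023)Q(2022) = 1×222 + 9×114 + 7×68 = 222 + 1026 + 476 = 1724
ΣP(2022)Q(2022) = 1×222 + 8×114 + 6×68 = 222 + 912 + 408 = 1542
link = 1724/1542 = 1.118029
Link 2023→2024:
ΣP(2024)Q(2023) = 1×206 + 8×111 + 6×71 = 206 + 888 + 426 = 1520
ΣP(2023)Q(2023) = 1×206 + 9×111 + 7×71 = 206 + 999 + 497 = 1702
link = 1520/1702 = 0.893067
Chained index = 100 × 1.118029 × 0.893067 = 99.8474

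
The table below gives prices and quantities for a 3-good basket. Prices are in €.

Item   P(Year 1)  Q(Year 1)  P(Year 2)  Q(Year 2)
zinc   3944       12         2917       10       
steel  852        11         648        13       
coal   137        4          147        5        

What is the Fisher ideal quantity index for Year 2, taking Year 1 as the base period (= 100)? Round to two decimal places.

89.58

Laspeyres component (base-period weights):
ΣP(Year 1)Q(Year 2) = 3944×10 + 852×13 + 137×5 = 39440 + 11076 + 685 = 51201
ΣP(Year 1)Q(Year 1) = 3944×12 + 852×11 + 137×4 = 47328 + 9372 + 548 = 57248
L = 51201 / 57248 × 100 = 89.4372
Paasche component (current-period weights):
ΣP(Year 2)Q(Year 2) = 2917×10 + 648×13 + 147×5 = 29170 + 8424 + 735 = 38329
ΣP(Year 2)Q(Year 1) = 2917×12 + 648×11 + 147×4 = 35004 + 7128 + 588 = 42720
P = 38329 / 42720 × 100 = 89.7214
Fisher = √(L × P) = √(89.4372 × 89.7214) = 89.5792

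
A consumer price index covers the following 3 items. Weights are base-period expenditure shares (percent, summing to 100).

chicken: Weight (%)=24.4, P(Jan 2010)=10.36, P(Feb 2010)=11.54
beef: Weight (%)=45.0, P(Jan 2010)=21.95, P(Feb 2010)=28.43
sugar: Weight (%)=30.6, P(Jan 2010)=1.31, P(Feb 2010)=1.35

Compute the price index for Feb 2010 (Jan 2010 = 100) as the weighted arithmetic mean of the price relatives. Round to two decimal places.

chicken: 24.4 × (11.54/10.36) = 24.4 × 1.113900 = 27.1792
beef: 45.0 × (28.43/21.95) = 45.0 × 1.295216 = 58.2847
sugar: 30.6 × (1.35/1.31) = 30.6 × 1.030534 = 31.5344
Index = Σ wᵢ·(p₁ᵢ/p₀ᵢ) = 27.1792 + 58.2847 + 31.5344 = 116.9982

117.00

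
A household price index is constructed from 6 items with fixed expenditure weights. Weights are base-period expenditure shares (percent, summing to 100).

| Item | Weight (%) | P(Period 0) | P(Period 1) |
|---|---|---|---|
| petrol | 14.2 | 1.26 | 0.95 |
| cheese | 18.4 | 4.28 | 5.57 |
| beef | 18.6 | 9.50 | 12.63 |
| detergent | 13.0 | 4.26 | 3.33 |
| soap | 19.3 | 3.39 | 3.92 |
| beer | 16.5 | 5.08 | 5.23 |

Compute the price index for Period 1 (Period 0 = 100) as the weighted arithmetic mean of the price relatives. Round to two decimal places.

petrol: 14.2 × (0.95/1.26) = 14.2 × 0.753968 = 10.7063
cheese: 18.4 × (5.57/4.28) = 18.4 × 1.301402 = 23.9458
beef: 18.6 × (12.63/9.50) = 18.6 × 1.329474 = 24.7282
detergent: 13.0 × (3.33/4.26) = 13.0 × 0.781690 = 10.1620
soap: 19.3 × (3.92/3.39) = 19.3 × 1.156342 = 22.3174
beer: 16.5 × (5.23/5.08) = 16.5 × 1.029528 = 16.9872
Index = Σ wᵢ·(p₁ᵢ/p₀ᵢ) = 10.7063 + 23.9458 + 24.7282 + 10.1620 + 22.3174 + 16.9872 = 108.8469

108.85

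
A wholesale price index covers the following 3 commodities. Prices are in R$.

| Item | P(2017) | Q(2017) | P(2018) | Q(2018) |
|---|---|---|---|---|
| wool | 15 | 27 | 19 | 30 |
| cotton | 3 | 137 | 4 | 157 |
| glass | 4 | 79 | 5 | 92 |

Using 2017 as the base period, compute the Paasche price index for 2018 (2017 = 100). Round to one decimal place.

128.6

Paasche price index uses current-period quantities as weights.
ΣP(2018)·Q(2018) = 19×30 + 4×157 + 5×92 = 570 + 628 + 460 = 1658
ΣP(2017)·Q(2018) = 15×30 + 3×157 + 4×92 = 450 + 471 + 368 = 1289
Index = 1658 / 1289 × 100 = 128.6268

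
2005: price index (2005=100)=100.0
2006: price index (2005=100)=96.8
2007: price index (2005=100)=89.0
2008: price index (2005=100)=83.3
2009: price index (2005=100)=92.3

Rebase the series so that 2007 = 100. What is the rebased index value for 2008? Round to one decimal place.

93.6

Rebased(2008) = 83.3 / 89.0 × 100 = 93.5955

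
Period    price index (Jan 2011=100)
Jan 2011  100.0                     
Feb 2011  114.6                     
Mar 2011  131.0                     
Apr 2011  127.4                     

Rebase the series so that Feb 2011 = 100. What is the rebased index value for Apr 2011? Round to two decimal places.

111.17

Rebased(Apr 2011) = 127.4 / 114.6 × 100 = 111.1693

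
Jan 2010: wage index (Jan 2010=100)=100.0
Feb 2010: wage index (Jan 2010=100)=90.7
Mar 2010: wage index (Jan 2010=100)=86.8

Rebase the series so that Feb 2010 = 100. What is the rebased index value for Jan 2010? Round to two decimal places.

Rebased(Jan 2010) = 100.0 / 90.7 × 100 = 110.2536

110.25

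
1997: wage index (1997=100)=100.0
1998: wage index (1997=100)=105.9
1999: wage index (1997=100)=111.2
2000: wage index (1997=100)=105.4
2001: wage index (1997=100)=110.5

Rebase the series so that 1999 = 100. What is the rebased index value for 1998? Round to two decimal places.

95.23

Rebased(1998) = 105.9 / 111.2 × 100 = 95.2338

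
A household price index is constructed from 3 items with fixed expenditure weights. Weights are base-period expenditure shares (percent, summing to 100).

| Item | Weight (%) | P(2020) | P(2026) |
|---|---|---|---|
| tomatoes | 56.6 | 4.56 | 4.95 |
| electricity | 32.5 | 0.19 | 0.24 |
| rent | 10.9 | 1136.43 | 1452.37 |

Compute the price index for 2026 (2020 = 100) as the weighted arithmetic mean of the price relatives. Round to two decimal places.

116.42

tomatoes: 56.6 × (4.95/4.56) = 56.6 × 1.085526 = 61.4408
electricity: 32.5 × (0.24/0.19) = 32.5 × 1.263158 = 41.0526
rent: 10.9 × (1452.37/1136.43) = 10.9 × 1.278011 = 13.9303
Index = Σ wᵢ·(p₁ᵢ/p₀ᵢ) = 61.4408 + 41.0526 + 13.9303 = 116.4237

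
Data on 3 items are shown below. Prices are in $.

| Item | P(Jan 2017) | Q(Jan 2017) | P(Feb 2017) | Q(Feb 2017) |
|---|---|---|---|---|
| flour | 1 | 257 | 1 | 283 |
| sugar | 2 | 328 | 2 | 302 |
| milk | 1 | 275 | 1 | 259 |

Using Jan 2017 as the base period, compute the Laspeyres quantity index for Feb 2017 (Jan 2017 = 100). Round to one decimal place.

96.5

Laspeyres quantity index uses base-period prices as weights.
ΣP(Jan 2017)·Q(Feb 2017) = 1×283 + 2×302 + 1×259 = 283 + 604 + 259 = 1146
ΣP(Jan 2017)·Q(Jan 2017) = 1×257 + 2×328 + 1×275 = 257 + 656 + 275 = 1188
Index = 1146 / 1188 × 100 = 96.4646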